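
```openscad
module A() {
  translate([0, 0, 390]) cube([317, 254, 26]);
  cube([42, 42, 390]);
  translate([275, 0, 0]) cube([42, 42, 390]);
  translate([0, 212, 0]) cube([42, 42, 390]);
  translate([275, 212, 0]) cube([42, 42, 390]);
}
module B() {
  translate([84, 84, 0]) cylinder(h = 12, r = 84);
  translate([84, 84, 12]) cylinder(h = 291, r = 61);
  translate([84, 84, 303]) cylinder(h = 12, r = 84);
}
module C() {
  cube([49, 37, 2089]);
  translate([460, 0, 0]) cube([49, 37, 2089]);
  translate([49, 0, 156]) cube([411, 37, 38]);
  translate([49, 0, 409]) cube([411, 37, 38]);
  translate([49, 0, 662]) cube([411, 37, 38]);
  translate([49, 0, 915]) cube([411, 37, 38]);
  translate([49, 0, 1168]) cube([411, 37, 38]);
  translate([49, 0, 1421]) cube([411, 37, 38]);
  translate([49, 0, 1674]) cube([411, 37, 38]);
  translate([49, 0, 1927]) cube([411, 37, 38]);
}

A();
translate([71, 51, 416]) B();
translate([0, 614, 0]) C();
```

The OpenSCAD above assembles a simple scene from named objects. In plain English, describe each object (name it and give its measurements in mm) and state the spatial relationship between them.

A is a four-legged stool. The seat is a 317×254×26 mm slab whose top surface is at z = 416 mm; four square legs, each 42×42 mm in cross-section, run from the floor (z = 0) to the underside of the seat, each flush with a corner of the seat.

B is a spool: two coaxial disc flanges of radius 84 mm and thickness 12 mm, joined by a core cylinder of radius 61 mm and height 291 mm. The lower flange rests on z = 0 and the three cylinders share a vertical axis.

C is a straight ladder. Two 49×37 mm vertical rails, 2089 mm tall, stand 509 mm apart (outside-to-outside) with their front faces coplanar on the −y side. 8 rungs, each 37 mm deep and 38 mm tall, span between the inner faces of the rails, front faces flush with the rails. The lowest rung's underside is at z = 156 mm and rungs are spaced 253 mm apart (underside to underside).

The spool is on top of the stool. The ladder is on the floor beside the stool on its +y side.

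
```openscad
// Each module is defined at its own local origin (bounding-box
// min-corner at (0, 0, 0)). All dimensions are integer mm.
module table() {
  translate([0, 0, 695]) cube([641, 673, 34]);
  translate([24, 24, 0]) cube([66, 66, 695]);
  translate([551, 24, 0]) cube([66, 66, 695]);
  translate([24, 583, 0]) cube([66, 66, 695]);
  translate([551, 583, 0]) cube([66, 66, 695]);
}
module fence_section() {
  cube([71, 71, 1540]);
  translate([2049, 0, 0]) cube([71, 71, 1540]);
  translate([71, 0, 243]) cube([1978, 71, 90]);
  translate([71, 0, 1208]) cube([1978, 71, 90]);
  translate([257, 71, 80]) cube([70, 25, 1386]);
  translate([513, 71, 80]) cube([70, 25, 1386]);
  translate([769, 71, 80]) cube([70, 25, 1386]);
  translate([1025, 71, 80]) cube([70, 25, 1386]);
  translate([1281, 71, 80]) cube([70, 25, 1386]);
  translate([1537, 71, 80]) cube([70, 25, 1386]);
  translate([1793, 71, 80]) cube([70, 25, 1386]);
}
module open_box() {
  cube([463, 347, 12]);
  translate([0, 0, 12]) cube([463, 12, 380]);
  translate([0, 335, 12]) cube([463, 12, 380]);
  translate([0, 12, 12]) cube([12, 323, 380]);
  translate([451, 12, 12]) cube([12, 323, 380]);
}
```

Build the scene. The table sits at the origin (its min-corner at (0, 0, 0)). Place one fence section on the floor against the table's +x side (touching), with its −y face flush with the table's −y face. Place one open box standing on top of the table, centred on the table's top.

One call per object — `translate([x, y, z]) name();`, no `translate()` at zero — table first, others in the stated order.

table();
translate([641, 0, 0]) fence_section();
translate([89, 163, 729]) open_box();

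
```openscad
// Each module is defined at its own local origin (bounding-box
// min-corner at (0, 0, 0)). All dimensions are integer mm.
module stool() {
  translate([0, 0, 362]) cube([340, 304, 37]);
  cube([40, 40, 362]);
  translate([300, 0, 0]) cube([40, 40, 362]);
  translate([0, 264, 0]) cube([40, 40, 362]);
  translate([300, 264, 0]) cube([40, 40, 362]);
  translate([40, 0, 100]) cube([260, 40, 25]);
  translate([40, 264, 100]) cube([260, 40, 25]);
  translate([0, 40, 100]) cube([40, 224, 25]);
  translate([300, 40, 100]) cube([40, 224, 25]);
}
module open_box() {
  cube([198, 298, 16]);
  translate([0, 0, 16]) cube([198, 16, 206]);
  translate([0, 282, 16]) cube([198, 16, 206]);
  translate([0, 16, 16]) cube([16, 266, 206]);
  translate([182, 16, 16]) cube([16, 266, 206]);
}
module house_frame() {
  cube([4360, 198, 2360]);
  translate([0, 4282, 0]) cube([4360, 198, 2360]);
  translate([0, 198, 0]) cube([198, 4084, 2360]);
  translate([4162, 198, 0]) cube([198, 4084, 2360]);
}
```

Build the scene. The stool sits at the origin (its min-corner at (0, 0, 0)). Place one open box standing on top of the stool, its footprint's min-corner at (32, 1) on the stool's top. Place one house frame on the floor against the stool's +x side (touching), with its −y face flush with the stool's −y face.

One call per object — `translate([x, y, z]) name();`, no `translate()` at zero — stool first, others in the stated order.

stool();
translate([32, 1, 399]) open_box();
translate([340, 0, 0]) house_frame();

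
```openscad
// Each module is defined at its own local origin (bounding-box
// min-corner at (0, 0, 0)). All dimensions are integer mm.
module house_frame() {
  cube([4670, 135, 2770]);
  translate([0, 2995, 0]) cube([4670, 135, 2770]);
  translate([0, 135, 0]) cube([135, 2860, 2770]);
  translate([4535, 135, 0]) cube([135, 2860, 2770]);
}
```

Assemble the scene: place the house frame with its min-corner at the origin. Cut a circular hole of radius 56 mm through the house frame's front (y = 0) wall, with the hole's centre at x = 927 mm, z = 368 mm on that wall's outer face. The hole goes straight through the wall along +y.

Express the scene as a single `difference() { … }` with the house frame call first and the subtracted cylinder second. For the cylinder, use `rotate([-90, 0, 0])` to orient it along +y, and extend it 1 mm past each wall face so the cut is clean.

difference() {
  house_frame();
  translate([927, -1, 368]) rotate([-90, 0, 0]) cylinder(h = 137, r = 56);
}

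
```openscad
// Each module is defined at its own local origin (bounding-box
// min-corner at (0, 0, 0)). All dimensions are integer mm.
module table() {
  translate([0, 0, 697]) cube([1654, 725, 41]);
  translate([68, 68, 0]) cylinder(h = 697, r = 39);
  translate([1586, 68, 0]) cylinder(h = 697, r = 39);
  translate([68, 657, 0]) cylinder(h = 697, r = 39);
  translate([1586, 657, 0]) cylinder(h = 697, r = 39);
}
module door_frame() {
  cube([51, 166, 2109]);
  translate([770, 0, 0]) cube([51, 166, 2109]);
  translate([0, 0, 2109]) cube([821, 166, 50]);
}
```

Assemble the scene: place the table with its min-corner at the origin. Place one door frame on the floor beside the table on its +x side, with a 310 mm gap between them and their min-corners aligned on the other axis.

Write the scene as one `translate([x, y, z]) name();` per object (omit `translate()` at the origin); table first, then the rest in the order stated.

table();
translate([1964, 0, 0]) door_frame();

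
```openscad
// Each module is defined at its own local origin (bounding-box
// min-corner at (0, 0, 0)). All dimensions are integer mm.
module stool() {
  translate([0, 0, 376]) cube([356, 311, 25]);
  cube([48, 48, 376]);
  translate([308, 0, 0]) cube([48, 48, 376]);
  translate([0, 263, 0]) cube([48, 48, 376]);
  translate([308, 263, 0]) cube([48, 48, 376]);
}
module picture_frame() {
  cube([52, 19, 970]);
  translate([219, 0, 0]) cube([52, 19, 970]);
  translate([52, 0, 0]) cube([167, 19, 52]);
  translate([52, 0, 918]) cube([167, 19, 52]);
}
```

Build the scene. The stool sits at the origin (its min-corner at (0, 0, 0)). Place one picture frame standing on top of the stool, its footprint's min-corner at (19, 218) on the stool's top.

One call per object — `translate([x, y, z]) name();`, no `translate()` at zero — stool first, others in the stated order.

stool();
translate([19, 218, 401]) picture_frame();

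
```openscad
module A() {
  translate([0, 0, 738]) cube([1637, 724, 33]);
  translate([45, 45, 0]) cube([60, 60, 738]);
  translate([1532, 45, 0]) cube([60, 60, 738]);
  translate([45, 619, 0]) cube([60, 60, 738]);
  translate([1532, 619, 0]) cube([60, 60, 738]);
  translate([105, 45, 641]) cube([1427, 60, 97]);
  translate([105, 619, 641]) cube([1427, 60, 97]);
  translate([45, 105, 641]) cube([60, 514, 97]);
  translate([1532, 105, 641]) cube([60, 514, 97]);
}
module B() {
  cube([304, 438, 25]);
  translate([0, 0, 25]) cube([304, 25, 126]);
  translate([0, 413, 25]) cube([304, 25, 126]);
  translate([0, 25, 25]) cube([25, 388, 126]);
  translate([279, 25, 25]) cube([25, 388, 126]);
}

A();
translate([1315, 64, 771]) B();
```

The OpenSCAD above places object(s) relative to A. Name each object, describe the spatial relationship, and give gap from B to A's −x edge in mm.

A is a table. B is an open box. The open box is on top of the table. The gap from the open box to the table's −x edge is 1315 mm.

The open box's min-x is at 1315; the table's min-x is 0; gap = 1315 mm.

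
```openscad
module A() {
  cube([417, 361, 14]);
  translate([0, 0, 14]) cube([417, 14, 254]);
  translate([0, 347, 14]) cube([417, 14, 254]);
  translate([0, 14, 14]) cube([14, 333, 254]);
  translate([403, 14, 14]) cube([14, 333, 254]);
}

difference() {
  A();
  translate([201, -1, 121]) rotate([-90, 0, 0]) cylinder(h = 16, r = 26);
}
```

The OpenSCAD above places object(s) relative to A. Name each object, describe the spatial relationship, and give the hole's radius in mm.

The subtracted cylinder has r = 26 mm.

A is an open box. The open box has a circular hole through its front wall. The hole's radius is 26 mm.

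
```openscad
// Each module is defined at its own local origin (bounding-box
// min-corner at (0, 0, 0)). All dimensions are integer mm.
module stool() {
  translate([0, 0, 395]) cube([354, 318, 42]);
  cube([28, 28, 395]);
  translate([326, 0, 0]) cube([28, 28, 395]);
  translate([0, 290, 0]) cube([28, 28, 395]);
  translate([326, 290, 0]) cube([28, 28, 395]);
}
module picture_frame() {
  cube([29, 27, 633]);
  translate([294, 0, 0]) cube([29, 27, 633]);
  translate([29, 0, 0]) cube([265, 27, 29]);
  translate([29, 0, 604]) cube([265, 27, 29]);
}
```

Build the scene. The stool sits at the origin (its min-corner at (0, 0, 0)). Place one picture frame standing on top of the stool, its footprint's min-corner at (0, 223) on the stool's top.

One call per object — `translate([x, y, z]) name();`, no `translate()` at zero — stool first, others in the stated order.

stool();
translate([0, 223, 437]) picture_frame();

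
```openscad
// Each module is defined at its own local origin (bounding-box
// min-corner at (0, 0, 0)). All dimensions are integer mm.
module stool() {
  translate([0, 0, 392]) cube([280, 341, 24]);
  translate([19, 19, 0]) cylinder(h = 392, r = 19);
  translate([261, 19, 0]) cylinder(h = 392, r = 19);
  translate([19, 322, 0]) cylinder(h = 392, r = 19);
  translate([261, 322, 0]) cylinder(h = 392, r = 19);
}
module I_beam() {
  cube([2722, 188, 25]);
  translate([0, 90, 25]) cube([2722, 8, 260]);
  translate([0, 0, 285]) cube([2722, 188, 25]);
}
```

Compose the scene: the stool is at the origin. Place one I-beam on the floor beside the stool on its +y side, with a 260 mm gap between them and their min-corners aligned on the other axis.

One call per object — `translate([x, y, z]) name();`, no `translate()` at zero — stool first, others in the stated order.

stool();
translate([0, 601, 0]) I_beam();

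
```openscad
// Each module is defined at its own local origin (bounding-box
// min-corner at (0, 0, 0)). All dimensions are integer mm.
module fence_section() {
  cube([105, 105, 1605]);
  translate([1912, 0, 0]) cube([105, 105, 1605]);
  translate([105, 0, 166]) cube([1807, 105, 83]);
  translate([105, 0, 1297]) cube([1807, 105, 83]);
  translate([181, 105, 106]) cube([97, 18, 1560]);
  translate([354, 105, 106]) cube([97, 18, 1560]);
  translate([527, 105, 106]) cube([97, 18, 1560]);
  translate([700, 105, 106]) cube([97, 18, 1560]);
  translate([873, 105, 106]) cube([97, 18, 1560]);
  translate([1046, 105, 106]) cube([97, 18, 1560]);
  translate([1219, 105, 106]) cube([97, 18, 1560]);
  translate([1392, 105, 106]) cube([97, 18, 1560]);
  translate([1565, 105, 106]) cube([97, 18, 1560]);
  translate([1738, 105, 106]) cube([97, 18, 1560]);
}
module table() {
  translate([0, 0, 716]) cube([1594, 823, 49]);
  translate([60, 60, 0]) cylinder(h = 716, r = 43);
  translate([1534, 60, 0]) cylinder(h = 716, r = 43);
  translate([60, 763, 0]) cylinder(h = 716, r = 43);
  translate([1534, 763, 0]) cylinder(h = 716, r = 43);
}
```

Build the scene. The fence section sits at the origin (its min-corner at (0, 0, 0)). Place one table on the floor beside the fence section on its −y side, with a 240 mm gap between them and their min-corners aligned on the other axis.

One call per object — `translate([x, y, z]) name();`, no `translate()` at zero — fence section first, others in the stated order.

fence_section();
translate([0, -1063, 0]) table();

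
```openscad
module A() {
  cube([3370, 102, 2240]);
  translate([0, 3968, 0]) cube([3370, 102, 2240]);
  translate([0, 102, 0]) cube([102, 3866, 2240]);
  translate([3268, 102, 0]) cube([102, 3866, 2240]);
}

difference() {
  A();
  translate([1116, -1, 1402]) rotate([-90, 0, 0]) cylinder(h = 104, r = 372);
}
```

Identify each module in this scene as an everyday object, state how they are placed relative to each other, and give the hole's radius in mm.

A is a house frame. The house frame has a circular hole through its front wall. The hole's radius is 372 mm.

The subtracted cylinder has r = 372 mm.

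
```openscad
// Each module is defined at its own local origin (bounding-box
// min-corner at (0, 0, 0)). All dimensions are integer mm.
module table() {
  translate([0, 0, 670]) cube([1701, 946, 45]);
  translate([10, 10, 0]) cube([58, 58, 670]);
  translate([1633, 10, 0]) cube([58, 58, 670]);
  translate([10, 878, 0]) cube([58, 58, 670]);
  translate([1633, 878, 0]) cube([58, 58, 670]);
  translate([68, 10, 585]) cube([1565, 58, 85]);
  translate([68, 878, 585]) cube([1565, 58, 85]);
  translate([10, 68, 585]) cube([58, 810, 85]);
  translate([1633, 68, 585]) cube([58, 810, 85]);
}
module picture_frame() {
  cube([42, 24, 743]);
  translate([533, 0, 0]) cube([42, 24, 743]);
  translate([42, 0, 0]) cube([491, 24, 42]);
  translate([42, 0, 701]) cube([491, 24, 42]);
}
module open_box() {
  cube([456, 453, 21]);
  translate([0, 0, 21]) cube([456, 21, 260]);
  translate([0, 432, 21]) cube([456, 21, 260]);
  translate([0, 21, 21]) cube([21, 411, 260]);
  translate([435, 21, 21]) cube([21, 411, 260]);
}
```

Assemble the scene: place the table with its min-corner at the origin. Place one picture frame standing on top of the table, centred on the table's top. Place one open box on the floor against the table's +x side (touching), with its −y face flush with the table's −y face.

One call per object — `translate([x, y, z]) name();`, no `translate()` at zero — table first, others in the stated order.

table();
translate([563, 461, 715]) picture_frame();
translate([1701, 0, 0]) open_box();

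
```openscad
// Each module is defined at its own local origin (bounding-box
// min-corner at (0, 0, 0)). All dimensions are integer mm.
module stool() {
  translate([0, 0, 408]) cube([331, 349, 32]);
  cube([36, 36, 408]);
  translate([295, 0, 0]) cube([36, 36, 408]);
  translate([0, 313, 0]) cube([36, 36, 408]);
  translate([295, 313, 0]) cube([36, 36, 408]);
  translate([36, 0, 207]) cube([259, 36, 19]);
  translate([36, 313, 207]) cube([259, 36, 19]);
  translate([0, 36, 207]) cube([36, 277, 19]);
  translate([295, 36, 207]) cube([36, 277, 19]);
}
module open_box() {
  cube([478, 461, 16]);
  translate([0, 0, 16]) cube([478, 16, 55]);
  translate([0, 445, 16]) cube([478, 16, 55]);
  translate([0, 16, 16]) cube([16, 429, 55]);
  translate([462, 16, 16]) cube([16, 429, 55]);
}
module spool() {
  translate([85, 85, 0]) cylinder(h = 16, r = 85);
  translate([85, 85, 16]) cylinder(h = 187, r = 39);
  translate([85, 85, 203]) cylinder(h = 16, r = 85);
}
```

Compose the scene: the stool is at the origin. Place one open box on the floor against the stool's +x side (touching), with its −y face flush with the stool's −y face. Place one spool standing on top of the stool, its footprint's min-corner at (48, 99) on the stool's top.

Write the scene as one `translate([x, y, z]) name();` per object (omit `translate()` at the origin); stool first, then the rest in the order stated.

stool();
translate([331, 0, 0]) open_box();
translate([48, 99, 440]) spool();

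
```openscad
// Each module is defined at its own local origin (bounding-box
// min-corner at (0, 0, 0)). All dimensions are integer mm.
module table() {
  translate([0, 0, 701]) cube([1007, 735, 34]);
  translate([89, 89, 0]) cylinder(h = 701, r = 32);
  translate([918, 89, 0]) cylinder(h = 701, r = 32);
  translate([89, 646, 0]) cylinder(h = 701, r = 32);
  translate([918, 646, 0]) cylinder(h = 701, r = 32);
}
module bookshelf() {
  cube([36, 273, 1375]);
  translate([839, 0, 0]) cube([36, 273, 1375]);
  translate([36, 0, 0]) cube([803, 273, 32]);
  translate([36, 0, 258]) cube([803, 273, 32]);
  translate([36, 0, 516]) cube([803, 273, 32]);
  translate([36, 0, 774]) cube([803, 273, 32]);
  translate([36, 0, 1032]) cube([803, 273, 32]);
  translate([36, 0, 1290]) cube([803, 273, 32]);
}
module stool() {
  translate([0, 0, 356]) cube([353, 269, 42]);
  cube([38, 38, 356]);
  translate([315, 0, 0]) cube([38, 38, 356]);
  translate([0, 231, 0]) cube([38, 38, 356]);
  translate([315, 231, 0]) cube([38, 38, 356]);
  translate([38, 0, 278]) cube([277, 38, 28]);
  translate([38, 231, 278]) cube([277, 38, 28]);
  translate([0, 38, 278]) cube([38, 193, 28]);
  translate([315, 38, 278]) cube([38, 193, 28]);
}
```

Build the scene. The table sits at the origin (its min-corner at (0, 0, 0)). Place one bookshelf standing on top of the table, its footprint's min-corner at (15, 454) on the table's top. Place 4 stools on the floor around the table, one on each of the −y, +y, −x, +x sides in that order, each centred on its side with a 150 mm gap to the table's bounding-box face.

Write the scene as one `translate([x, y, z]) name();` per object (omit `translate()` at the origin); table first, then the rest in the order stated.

table();
translate([15, 454, 735]) bookshelf();
translate([327, -419, 0]) stool();
translate([327, 885, 0]) stool();
translate([-503, 233, 0]) stool();
translate([1157, 233, 0]) stool();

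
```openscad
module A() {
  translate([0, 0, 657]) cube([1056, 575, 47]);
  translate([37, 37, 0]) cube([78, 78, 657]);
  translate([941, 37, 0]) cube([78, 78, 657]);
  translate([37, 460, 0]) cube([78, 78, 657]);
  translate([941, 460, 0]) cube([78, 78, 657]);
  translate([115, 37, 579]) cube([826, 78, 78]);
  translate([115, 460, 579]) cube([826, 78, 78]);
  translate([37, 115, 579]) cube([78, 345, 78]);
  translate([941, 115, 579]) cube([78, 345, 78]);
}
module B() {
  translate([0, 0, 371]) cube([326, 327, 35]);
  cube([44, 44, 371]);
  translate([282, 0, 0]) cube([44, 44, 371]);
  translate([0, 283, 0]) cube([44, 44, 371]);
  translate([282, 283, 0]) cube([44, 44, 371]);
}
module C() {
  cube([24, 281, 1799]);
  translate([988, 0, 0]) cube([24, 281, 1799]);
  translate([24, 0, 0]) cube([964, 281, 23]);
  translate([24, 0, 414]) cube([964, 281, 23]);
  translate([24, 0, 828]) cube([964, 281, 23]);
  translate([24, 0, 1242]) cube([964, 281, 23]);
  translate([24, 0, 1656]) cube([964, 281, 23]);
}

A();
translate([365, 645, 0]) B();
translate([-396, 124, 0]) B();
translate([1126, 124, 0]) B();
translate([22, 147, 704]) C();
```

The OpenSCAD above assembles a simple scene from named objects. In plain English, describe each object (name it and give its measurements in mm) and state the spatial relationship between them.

A is a table: top 1056 mm (x) × 575 mm (y), 47 mm thick, upper face at z = 704 mm, on four 78×78 mm square legs, each inset 37 mm from the nearest pair of top edges, running from z = 0 to the bottom of the top. Four apron rails, 78 mm thick and 78 mm tall, run between adjacent legs with their top edges flush with the underside of the top and their outer faces flush with the legs' outer faces.

B is a simple wooden stool: a rectangular seat 326 mm (x) by 327 mm (y), 35 mm thick, top face at z = 406 mm, on four square legs, each 44×44 mm in cross-section. The legs rest on z = 0, each flush with a corner of the seat.

C is a bookshelf 1012 mm wide overall, 281 mm deep and 1799 mm tall. The two sides are 24 mm thick vertical panels. 5 horizontal shelves of 23 mm thickness span between the inner faces of the sides; the lowest shelf sits on the floor and shelves are stacked with a clear vertical gap of 391 mm between each pair.

Three stools sit around the table at the +y, −x, +x sides. The bookshelf is on top of the table, centred.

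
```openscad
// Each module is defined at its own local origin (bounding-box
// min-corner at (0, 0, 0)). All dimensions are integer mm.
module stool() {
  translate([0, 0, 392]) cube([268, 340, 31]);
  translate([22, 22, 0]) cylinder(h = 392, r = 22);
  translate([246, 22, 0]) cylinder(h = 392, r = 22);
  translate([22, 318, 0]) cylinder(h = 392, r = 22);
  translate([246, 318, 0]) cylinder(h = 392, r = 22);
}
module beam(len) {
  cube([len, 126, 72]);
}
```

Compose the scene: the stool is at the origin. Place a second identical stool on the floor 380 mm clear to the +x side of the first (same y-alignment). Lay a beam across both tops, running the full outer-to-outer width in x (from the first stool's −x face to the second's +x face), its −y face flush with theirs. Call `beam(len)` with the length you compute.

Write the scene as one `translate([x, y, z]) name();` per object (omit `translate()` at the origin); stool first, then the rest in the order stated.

stool();
translate([648, 0, 0]) stool();
translate([0, 0, 423]) beam(916);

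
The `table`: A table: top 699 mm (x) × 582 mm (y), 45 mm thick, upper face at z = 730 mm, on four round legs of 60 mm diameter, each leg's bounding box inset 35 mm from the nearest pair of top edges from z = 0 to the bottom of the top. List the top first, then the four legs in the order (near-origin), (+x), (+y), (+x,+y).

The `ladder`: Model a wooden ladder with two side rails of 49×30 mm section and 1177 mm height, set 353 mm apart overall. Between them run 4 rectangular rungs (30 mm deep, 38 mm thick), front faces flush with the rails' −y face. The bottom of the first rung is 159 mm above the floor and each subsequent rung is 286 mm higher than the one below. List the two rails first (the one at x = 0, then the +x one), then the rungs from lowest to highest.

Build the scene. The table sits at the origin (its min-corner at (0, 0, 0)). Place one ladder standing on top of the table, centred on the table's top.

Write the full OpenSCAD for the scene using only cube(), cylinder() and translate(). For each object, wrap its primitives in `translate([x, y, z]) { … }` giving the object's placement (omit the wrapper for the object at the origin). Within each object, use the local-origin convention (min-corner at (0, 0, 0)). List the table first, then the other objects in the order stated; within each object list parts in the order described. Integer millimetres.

translate([0, 0, 685]) cube([699, 582, 45]);
translate([65, 65, 0]) cylinder(h = 685, r = 30);
translate([634, 65, 0]) cylinder(h = 685, r = 30);
translate([65, 517, 0]) cylinder(h = 685, r = 30);
translate([634, 517, 0]) cylinder(h = 685, r = 30);
translate([173, 276, 730]) {
  cube([49, 30, 1177]);
  translate([304, 0, 0]) cube([49, 30, 1177]);
  translate([49, 0, 159]) cube([255, 30, 38]);
  translate([49, 0, 445]) cube([255, 30, 38]);
  translate([49, 0, 731]) cube([255, 30, 38]);
  translate([49, 0, 1017]) cube([255, 30, 38]);
}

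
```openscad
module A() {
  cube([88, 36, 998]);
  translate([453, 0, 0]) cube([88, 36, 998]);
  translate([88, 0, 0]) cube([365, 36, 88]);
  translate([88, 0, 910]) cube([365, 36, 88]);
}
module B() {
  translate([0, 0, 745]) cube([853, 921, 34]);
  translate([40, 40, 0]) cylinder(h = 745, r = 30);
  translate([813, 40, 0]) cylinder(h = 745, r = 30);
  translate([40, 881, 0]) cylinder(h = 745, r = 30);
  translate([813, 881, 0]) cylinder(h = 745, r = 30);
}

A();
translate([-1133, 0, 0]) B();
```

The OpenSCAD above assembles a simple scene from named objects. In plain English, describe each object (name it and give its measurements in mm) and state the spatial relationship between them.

A is a rectangular picture frame lying in the x–z plane (depth along y). The opening is 365 mm wide (x) by 822 mm tall (z), surrounded by a border 88 mm wide on all four sides. The frame is 36 mm deep and is made of two full-height vertical stiles with two horizontal rails fitted between them.

B is a table: top 853 mm (x) × 921 mm (y), 34 mm thick, upper face at z = 779 mm, on four round legs of 60 mm diameter, each leg's bounding box inset 10 mm from the nearest pair of top edges, running from z = 0 to the bottom of the top.

The table is on the floor beside the picture frame on its −x side.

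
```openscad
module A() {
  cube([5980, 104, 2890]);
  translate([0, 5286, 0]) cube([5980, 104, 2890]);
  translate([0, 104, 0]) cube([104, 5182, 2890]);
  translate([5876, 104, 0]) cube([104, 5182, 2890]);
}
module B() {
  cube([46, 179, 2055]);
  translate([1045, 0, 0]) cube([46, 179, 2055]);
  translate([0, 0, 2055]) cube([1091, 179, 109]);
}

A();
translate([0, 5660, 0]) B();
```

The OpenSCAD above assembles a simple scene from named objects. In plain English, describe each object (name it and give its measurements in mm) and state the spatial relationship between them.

A is a box-shaped house frame (walls only): outside footprint 5980×5390 mm, wall height 2890 mm, wall thickness 104 mm. The two y-facing walls run the full x-width; the two x-facing walls fit between the inner faces of the y-facing walls.

B is a door frame. The clear opening is 999 mm wide and 2055 mm high. Two 46 mm wide jambs, 179 mm deep, stand either side of the opening from the floor to the top of the opening. A 109 mm thick head sits across the top of both jambs, spanning the full outside width of the frame.

The door frame is on the floor beside the house frame on its +y side.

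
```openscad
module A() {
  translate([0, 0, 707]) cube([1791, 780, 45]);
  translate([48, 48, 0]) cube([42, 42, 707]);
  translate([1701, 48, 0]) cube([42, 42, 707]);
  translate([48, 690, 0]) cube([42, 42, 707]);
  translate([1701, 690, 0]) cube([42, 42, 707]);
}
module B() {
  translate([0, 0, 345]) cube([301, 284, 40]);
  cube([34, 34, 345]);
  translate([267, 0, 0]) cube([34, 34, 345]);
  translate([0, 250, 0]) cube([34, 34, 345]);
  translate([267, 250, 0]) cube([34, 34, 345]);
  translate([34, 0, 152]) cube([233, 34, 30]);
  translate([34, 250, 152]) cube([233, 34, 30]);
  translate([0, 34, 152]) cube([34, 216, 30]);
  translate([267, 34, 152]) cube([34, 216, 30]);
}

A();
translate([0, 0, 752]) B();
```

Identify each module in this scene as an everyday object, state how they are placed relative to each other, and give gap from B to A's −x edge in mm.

A is a table. B is a stool. The stool is on top of the table. The gap from the stool to the table's −x edge is 0 mm.

The stool's min-x is at 0; the table's min-x is 0; gap = 0 mm.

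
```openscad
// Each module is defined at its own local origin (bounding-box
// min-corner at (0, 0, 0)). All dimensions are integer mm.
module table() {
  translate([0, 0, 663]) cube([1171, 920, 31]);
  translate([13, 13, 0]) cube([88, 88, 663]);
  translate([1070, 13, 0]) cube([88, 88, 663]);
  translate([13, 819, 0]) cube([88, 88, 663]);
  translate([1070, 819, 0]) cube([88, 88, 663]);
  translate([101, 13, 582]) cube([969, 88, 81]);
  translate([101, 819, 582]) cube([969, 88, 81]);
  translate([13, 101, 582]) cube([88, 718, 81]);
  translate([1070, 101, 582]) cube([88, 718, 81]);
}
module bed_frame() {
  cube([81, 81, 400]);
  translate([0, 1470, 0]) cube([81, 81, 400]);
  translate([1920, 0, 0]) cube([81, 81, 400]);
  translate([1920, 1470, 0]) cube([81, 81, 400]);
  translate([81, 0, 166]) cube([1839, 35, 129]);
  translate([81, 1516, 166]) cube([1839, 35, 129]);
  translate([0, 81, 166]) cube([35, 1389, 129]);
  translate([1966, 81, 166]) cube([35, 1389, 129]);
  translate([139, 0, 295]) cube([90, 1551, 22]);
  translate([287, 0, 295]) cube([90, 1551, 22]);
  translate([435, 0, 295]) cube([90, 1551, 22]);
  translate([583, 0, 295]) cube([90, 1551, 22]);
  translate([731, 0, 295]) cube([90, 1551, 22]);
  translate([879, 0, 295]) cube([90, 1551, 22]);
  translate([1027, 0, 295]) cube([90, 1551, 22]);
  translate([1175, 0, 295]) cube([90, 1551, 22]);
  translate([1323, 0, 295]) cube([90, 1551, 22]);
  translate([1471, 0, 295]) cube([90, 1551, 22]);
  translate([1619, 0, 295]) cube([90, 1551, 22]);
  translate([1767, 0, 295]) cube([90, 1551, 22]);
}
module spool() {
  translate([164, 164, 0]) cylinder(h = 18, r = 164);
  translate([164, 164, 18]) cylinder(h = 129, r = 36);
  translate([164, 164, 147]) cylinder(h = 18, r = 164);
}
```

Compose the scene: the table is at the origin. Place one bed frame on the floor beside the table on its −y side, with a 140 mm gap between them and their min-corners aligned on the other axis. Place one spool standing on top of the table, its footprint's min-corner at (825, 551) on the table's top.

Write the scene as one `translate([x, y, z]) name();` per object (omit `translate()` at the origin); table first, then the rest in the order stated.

table();
translate([0, -1691, 0]) bed_frame();
translate([825, 551, 694]) spool();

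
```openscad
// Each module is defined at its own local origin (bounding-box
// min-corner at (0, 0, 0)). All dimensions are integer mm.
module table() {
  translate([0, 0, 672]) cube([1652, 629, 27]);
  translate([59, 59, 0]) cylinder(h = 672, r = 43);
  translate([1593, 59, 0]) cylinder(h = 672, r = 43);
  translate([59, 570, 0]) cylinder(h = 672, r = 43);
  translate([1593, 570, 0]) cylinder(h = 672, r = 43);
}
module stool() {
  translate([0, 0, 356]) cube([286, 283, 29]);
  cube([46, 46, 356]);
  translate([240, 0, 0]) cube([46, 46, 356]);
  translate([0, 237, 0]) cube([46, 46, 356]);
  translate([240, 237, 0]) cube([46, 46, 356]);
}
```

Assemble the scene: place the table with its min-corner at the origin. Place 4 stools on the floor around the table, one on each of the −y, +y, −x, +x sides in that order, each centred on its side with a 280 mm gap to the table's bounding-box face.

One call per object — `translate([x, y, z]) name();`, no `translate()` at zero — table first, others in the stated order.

table();
translate([683, -563, 0]) stool();
translate([683, 909, 0]) stool();
translate([-566, 173, 0]) stool();
translate([1932, 173, 0]) stool();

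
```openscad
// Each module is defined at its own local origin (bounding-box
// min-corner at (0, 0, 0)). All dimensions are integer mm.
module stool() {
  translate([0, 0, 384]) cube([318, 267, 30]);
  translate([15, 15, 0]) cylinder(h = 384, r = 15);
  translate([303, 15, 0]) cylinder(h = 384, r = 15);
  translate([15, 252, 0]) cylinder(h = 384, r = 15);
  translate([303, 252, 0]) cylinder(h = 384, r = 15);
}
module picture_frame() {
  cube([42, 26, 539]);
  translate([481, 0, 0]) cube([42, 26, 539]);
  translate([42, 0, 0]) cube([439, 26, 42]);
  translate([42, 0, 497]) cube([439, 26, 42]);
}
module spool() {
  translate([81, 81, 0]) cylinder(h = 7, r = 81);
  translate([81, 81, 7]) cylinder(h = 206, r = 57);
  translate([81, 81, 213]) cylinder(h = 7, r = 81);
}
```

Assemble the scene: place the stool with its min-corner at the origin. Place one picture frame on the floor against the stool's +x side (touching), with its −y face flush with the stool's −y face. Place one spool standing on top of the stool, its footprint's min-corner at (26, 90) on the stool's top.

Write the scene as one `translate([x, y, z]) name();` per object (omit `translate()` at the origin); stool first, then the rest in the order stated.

stool();
translate([318, 0, 0]) picture_frame();
translate([26, 90, 414]) spool();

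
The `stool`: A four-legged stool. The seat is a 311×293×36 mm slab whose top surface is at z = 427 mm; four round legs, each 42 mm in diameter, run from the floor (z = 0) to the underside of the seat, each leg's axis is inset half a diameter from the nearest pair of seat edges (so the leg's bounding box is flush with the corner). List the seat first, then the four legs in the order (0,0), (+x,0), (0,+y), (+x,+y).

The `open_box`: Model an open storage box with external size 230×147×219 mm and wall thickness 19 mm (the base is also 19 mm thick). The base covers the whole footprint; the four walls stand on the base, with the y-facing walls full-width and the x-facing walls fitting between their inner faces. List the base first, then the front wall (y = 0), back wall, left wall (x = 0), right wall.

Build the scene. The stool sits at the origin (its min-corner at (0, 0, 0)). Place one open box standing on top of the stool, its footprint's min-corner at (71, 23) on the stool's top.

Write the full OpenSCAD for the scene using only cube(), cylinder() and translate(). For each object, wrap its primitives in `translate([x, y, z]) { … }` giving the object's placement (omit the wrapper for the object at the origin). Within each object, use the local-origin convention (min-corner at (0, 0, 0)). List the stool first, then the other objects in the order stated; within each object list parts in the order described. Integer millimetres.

translate([0, 0, 391]) cube([311, 293, 36]);
translate([21, 21, 0]) cylinder(h = 391, r = 21);
translate([290, 21, 0]) cylinder(h = 391, r = 21);
translate([21, 272, 0]) cylinder(h = 391, r = 21);
translate([290, 272, 0]) cylinder(h = 391, r = 21);
translate([71, 23, 427]) {
  cube([230, 147, 19]);
  translate([0, 0, 19]) cube([230, 19, 200]);
  translate([0, 128, 19]) cube([230, 19, 200]);
  translate([0, 19, 19]) cube([19, 109, 200]);
  translate([211, 19, 19]) cube([19, 109, 200]);
}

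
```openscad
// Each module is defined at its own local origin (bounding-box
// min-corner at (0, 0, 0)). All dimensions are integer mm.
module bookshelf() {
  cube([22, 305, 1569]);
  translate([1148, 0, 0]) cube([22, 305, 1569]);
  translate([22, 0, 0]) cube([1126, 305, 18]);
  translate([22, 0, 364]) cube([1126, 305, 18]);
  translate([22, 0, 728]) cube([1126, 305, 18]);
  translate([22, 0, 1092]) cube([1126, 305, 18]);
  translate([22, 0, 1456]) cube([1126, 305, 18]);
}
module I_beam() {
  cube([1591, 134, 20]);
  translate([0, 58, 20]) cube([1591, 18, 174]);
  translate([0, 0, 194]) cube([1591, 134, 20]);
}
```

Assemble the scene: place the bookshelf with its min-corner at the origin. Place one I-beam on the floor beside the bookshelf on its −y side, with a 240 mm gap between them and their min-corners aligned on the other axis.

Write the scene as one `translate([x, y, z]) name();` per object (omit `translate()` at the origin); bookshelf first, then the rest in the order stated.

bookshelf();
translate([0, -374, 0]) I_beam();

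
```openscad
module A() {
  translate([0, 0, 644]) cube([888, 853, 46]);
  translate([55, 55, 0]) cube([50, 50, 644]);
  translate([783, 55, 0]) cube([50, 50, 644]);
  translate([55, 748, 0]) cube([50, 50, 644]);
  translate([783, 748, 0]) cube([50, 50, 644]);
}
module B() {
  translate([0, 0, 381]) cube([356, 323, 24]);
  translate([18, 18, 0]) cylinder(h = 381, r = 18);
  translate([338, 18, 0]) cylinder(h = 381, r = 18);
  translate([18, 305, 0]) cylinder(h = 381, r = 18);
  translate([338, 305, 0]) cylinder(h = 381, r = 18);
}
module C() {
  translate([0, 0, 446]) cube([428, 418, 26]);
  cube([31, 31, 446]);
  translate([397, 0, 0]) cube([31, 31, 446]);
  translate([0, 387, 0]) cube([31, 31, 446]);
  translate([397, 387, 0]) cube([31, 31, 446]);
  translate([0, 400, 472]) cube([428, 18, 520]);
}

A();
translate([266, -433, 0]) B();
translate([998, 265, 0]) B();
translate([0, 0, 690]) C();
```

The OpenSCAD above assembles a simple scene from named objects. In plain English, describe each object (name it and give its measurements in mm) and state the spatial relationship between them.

A is a table with a 888×853 mm rectangular top, 46 mm thick, top surface at z = 690 mm, supported by four 50×50 mm square legs, each inset 55 mm from the nearest pair of top edges, running from the floor.

B is a four-legged stool. The seat is a 356×323×24 mm slab whose top surface is at z = 405 mm; four round legs, each 36 mm in diameter, run from the floor (z = 0) to the underside of the seat, each leg's axis is inset half a diameter from the nearest pair of seat edges (so the leg's bounding box is flush with the corner).

C is a chair. The seat is a 428×418×26 mm slab with its top at z = 472 mm, on four 31×31 mm corner legs (flush with the seat edges, standing on z = 0). A flat backrest 18 mm thick, 520 mm tall, spans the full seat width and rises from the seat top along its +y edge, rear face flush with the rear of the seat.

Two stools sit around the table at the −y, +x sides. The chair is on top of the table.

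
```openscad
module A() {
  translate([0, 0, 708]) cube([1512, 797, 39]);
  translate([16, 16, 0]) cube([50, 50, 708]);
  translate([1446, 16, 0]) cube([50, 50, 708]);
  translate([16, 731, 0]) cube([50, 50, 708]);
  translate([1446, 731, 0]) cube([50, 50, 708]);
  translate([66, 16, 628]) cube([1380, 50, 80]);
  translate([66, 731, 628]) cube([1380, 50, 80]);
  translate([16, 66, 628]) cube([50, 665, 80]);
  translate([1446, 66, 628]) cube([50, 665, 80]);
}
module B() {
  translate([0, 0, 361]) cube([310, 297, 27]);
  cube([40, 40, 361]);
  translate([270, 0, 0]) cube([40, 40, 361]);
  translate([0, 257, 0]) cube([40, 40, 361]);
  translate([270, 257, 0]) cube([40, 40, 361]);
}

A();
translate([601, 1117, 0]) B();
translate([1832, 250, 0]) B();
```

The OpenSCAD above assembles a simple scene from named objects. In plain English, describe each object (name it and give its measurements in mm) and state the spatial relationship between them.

A is a rectangular dining table. The top is 1512×797×39 mm with its upper surface at z = 747 mm. It stands on four 50×50 mm square legs, each inset 16 mm from the nearest pair of top edges, running from the floor to the underside of the top. Four apron rails, 50 mm thick and 80 mm tall, run between adjacent legs with their top edges flush with the underside of the top and their outer faces flush with the legs' outer faces.

B is a simple wooden stool: a rectangular seat 310 mm (x) by 297 mm (y), 27 mm thick, top face at z = 388 mm, on four square legs, each 40×40 mm in cross-section. The legs rest on z = 0, each flush with a corner of the seat.

Two stools sit around the table at the +y, +x sides.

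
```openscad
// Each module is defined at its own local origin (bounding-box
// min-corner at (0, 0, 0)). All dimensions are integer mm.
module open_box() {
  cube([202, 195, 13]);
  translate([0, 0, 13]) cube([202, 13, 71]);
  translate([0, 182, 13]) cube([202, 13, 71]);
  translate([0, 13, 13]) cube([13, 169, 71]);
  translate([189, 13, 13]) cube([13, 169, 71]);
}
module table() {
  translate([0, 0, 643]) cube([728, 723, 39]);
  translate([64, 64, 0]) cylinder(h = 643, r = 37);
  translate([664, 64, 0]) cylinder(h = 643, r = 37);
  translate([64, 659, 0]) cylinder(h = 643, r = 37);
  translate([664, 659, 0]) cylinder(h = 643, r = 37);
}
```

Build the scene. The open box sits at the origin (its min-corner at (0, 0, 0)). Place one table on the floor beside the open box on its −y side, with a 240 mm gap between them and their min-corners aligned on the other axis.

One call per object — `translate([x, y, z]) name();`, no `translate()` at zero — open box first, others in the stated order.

open_box();
translate([0, -963, 0]) table();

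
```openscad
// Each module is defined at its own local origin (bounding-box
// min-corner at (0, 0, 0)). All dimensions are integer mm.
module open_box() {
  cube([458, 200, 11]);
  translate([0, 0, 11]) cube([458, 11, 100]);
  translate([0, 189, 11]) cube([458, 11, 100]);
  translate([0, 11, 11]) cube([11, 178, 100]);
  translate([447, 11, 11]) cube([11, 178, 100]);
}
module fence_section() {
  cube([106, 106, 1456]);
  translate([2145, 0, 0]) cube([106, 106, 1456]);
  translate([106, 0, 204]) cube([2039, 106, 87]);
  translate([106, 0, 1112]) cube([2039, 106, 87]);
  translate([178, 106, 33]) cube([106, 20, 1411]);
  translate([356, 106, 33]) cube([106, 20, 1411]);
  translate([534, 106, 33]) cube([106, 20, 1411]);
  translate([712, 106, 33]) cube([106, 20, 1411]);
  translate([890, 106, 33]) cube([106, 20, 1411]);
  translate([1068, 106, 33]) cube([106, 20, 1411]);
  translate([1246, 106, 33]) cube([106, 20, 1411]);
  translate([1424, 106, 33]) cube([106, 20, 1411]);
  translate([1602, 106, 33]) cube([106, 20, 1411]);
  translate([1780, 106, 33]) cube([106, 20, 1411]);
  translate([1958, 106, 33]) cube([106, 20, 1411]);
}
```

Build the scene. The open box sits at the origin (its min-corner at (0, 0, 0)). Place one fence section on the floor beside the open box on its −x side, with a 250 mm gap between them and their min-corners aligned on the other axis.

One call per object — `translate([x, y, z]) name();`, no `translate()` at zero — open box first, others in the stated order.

open_box();
translate([-2501, 0, 0]) fence_section();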